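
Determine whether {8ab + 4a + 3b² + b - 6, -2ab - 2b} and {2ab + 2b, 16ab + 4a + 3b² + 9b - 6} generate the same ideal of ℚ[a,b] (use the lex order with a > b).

For a fixed monomial order, each ideal has a unique reduced Gröbner basis; comparing bases decides equality.
Buchberger on the first generating set:
f_1 = 8ab + 4a + 3b² + b - 6, LT = ab.
f_2 = -2ab - 2b, LT = ab.

S(f_1,f_2): lcm = ab. S = ½a + ⅜b² - ⅞b - ¾.
  leading term a: no divisor's leading term divides it; move ½a to the remainder.
  leading term b²: no divisor's leading term divides it; move ⅜b² to the remainder.
  leading term b: no divisor's leading term divides it; move -⅞b to the remainder.
  leading term 1: no divisor's leading term divides it; move -¾ to the remainder.
  remainder ½a + ⅜b² - ⅞b - ¾ ≠ 0; add g_3 = ½a + ⅜b² - ⅞b - ¾ to the basis.

S(f_1,g_3): lcm = ab. S = ½a - ¾b³ + 17/8b² + 13/8b - ¾.
  leading term a: subtract (1)·g_3 from ½a - ¾b³ + 17/8b² + 13/8b - ¾ → -¾b³ + 7/4b² + 5/2b
  leading term b³: no divisor's leading term divides it; move -¾b³ to the remainder.
  leading term b²: no divisor's leading term divides it; move 7/4b² to the remainder.
  leading term b: no divisor's leading term divides it; move 5/2b to the remainder.
  remainder -¾b³ + 7/4b² + 5/2b ≠ 0; add g_4 = -¾b³ + 7/4b² + 5/2b to the basis.

The other S-polynomials (S(f_2,g_3), S(f_1,g_4), S(f_2,g_4), S(g_3,g_4)) all reduce to 0 modulo the current basis, so we have a Gröbner basis.
Inter-reduce: drop elements whose leading term is divisible by another's, tail-reduce, and make monic.
Reduced Gröbner basis: {a + ¾b² - 7/4b - 3/2, b³ - 7/3b² - 10/3b}.

Buchberger on the second generating set:
h_1 = 2ab + 2b, LT = ab.
h_2 = 16ab + 4a + 3b² + 9b - 6, LT = ab.

S(h_1,h_2): lcm = ab. S = -¼a - 3/16b² + 7/16b + ⅜.
  leading term a: no divisor's leading term divides it; move -¼a to the remainder.
  leading term b²: no divisor's leading term divides it; move -3/16b² to the remainder.
  leading term b: no divisor's leading term divides it; move 7/16b to the remainder.
  leading term 1: no divisor's leading term divides it; move ⅜ to the remainder.
  remainder -¼a - 3/16b² + 7/16b + ⅜ ≠ 0; add k_3 = -¼a - 3/16b² + 7/16b + ⅜ to the basis.

S(h_1,k_3): lcm = ab. S = -¾b³ + 7/4b² + 5/2b.
  leading term b³: no divisor's leading term divides it; move -¾b³ to the remainder.
  leading term b²: no divisor's leading term divides it; move 7/4b² to the remainder.
  leading term b: no divisor's leading term divides it; move 5/2b to the remainder.
  remainder -¾b³ + 7/4b² + 5/2b ≠ 0; add k_4 = -¾b³ + 7/4b² + 5/2b to the basis.

The other S-polynomials (S(h_2,k_3), S(h_1,k_4), S(h_2,k_4), S(k_3,k_4)) all reduce to 0 modulo the current basis, so we have a Gröbner basis.
Inter-reduce: drop elements whose leading term is divisible by another's, tail-reduce, and make monic.
Reduced Gröbner basis: {a + ¾b² - 7/4b - 3/2, b³ - 7/3b² - 10/3b}.

Same reduced basis, so the two generating sets span the same ideal.
The same test decides containment: I ⊆ J iff every generator of I reduces to 0 modulo a Gröbner basis of J.

Yes, the ideals are equal.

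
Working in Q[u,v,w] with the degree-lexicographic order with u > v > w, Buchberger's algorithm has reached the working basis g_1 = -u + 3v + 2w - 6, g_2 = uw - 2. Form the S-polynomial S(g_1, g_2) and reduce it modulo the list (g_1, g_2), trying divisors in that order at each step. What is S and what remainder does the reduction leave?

lcm(LM(g_1), LM(g_2)) = uw.
S = (lcm/LT(g_1))·g_1 − (lcm/LT(g_2))·g_2 = -3vw - 2w^2 + 6w + 2.
Reduce S modulo (g_1, g_2) in that order:
  leading term vw: no divisor's leading term divides it; move -3vw to the remainder.
  leading term w^2: no divisor's leading term divides it; move -2w^2 to the remainder.
  leading term w: no divisor's leading term divides it; move 6w to the remainder.
  leading term 1: no divisor's leading term divides it; move 2 to the remainder.
The remainder -3vw - 2w^2 + 6w + 2 is nonzero, so it would be added as the next basis element.
An S-polynomial is built so that the two leading terms cancel; whether anything survives reduction is exactly the Gröbner-basis criterion.

S(g_1, g_2) = -3vw - 2w^2 + 6w + 2; remainder on division = -3vw - 2w^2 + 6w + 2.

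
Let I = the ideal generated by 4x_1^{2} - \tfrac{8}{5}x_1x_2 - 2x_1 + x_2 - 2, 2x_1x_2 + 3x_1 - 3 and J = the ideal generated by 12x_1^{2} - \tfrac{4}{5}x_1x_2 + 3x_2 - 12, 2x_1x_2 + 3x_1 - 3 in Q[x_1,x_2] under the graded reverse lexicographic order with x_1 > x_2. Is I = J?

Yes, the ideals are equal.

Since reduced Gröbner bases are canonical representatives of ideals under a given ordering, it suffices to compute and compare them.
Buchberger on the first generating set:
f_1 = 4x_1^{2} - \tfrac{8}{5}x_1x_2 - 2x_1 + x_2 - 2, LT = x_1^{2}.
f_2 = 2x_1x_2 + 3x_1 - 3, LT = x_1x_2.

S(f_1,f_2): lcm = x_1^{2}x_2. S = -\tfrac{2}{5}x_1x_2^{2} - \tfrac{3}{2}x_1^{2} - \tfrac{1}{2}x_1x_2 + \tfrac{1}{4}x_2^{2} + \tfrac{3}{2}x_1 - \tfrac{1}{2}x_2.
  leading term x_1x_2^{2}: subtract (-\tfrac{1}{5}x_2)·f_2 from -\tfrac{2}{5}x_1x_2^{2} - \tfrac{3}{2}x_1^{2} - \tfrac{1}{2}x_1x_2 + \tfrac{1}{4}x_2^{2} + \tfrac{3}{2}x_1 - \tfrac{1}{2}x_2 → -\tfrac{3}{2}x_1^{2} + \tfrac{1}{10}x_1x_2 + \tfrac{1}{4}x_2^{2} + \tfrac{3}{2}x_1 - \tfrac{11}{10}x_2
  leading term x_1^{2}: subtract (-\tfrac{3}{8})·f_1 from -\tfrac{3}{2}x_1^{2} + \tfrac{1}{10}x_1x_2 + \tfrac{1}{4}x_2^{2} + \tfrac{3}{2}x_1 - \tfrac{11}{10}x_2 → -\tfrac{1}{2}x_1x_2 + \tfrac{1}{4}x_2^{2} + \tfrac{3}{4}x_1 - \tfrac{29}{40}x_2 - \tfrac{3}{4}
  leading term x_1x_2: subtract (-\tfrac{1}{4})·f_2 from -\tfrac{1}{2}x_1x_2 + \tfrac{1}{4}x_2^{2} + \tfrac{3}{4}x_1 - \tfrac{29}{40}x_2 - \tfrac{3}{4} → \tfrac{1}{4}x_2^{2} + \tfrac{3}{2}x_1 - \tfrac{29}{40}x_2 - \tfrac{3}{2}
  leading term x_2^{2}: no divisor's leading term divides it; move \tfrac{1}{4}x_2^{2} to the remainder.
  leading term x_1: no divisor's leading term divides it; move \tfrac{3}{2}x_1 to the remainder.
  leading term x_2: no divisor's leading term divides it; move -\tfrac{29}{40}x_2 to the remainder.
  leading term 1: no divisor's leading term divides it; move -\tfrac{3}{2} to the remainder.
  remainder \tfrac{1}{4}x_2^{2} + \tfrac{3}{2}x_1 - \tfrac{29}{40}x_2 - \tfrac{3}{2} ≠ 0; add g_3 = \tfrac{1}{4}x_2^{2} + \tfrac{3}{2}x_1 - \tfrac{29}{40}x_2 - \tfrac{3}{2} to the basis.

The other S-polynomials (S(f_1,g_3), S(f_2,g_3)) all reduce to 0 modulo the current basis, so we have a Gröbner basis.
Inter-reduce: drop elements whose leading term is divisible by another's, tail-reduce, and make monic.
Reduced Gröbner basis: {x_1^{2} + \tfrac{1}{10}x_1 + \tfrac{1}{4}x_2 - \tfrac{11}{10}, x_1x_2 + \tfrac{3}{2}x_1 - \tfrac{3}{2}, x_2^{2} + 6x_1 - \tfrac{29}{10}x_2 - 6}.

Buchberger on the second generating set:
h_1 = 12x_1^{2} - \tfrac{4}{5}x_1x_2 + 3x_2 - 12, LT = x_1^{2}.
h_2 = 2x_1x_2 + 3x_1 - 3, LT = x_1x_2.

S(h_1,h_2): lcm = x_1^{2}x_2. S = -\tfrac{1}{15}x_1x_2^{2} - \tfrac{3}{2}x_1^{2} + \tfrac{1}{4}x_2^{2} + \tfrac{3}{2}x_1 - x_2.
  leading term x_1x_2^{2}: subtract (-\tfrac{1}{30}x_2)·h_2 from -\tfrac{1}{15}x_1x_2^{2} - \tfrac{3}{2}x_1^{2} + \tfrac{1}{4}x_2^{2} + \tfrac{3}{2}x_1 - x_2 → -\tfrac{3}{2}x_1^{2} + \tfrac{1}{10}x_1x_2 + \tfrac{1}{4}x_2^{2} + \tfrac{3}{2}x_1 - \tfrac{11}{10}x_2
  leading term x_1^{2}: subtract (-\tfrac{1}{8})·h_1 from -\tfrac{3}{2}x_1^{2} + \tfrac{1}{10}x_1x_2 + \tfrac{1}{4}x_2^{2} + \tfrac{3}{2}x_1 - \tfrac{11}{10}x_2 → \tfrac{1}{4}x_2^{2} + \tfrac{3}{2}x_1 - \tfrac{29}{40}x_2 - \tfrac{3}{2}
  leading term x_2^{2}: no divisor's leading term divides it; move \tfrac{1}{4}x_2^{2} to the remainder.
  leading term x_1: no divisor's leading term divides it; move \tfrac{3}{2}x_1 to the remainder.
  leading term x_2: no divisor's leading term divides it; move -\tfrac{29}{40}x_2 to the remainder.
  leading term 1: no divisor's leading term divides it; move -\tfrac{3}{2} to the remainder.
  remainder \tfrac{1}{4}x_2^{2} + \tfrac{3}{2}x_1 - \tfrac{29}{40}x_2 - \tfrac{3}{2} ≠ 0; add k_3 = \tfrac{1}{4}x_2^{2} + \tfrac{3}{2}x_1 - \tfrac{29}{40}x_2 - \tfrac{3}{2} to the basis.

The other S-polynomials (S(h_1,k_3), S(h_2,k_3)) all reduce to 0 modulo the current basis, so we have a Gröbner basis.
Inter-reduce: drop elements whose leading term is divisible by another's, tail-reduce, and make monic.
Reduced Gröbner basis: {x_1^{2} + \tfrac{1}{10}x_1 + \tfrac{1}{4}x_2 - \tfrac{11}{10}, x_1x_2 + \tfrac{3}{2}x_1 - \tfrac{3}{2}, x_2^{2} + 6x_1 - \tfrac{29}{10}x_2 - 6}.

These coincide, so the ideals are equal.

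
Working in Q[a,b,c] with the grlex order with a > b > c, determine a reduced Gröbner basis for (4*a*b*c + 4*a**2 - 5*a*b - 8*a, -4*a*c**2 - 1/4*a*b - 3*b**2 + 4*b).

f_1 = 4*a*b*c + 4*a**2 - 5*a*b - 8*a, LT = a*b*c.
f_2 = -4*a*c**2 - 1/4*a*b - 3*b**2 + 4*b, LT = a*c**2.

S(f_1,f_2): lcm = a*b*c**2. S = a**2*c - 1/16*a*b**2 - 5/4*a*b*c - 3/4*b**3 - 2*a*c + b**2.
  leading term a**2*c: no divisor's leading term divides it; move a**2*c to the remainder.
  leading term a*b**2: no divisor's leading term divides it; move -1/16*a*b**2 to the remainder.
  leading term a*b*c: subtract (-5/16)·f_1 from -5/4*a*b*c - 3/4*b**3 - 2*a*c + b**2 → -3/4*b**3 + 5/4*a**2 - 25/16*a*b - 2*a*c + b**2 - 5/2*a
  leading term b**3: no divisor's leading term divides it; move -3/4*b**3 to the remainder.
  leading term a**2: no divisor's leading term divides it; move 5/4*a**2 to the remainder.
  leading term a*b: no divisor's leading term divides it; move -25/16*a*b to the remainder.
  leading term a*c: no divisor's leading term divides it; move -2*a*c to the remainder.
  leading term b**2: no divisor's leading term divides it; move b**2 to the remainder.
  leading term a: no divisor's leading term divides it; move -5/2*a to the remainder.
  remainder a**2*c - 1/16*a*b**2 - 3/4*b**3 + 5/4*a**2 - 25/16*a*b - 2*a*c + b**2 - 5/2*a ≠ 0; add g_3 = a**2*c - 1/16*a*b**2 - 3/4*b**3 + 5/4*a**2 - 25/16*a*b - 2*a*c + b**2 - 5/2*a to the basis.

S(f_1,g_3): lcm = a**2*b*c. S = 1/16*a*b**3 + 3/4*b**4 + a**3 - 5/2*a**2*b + 25/16*a*b**2 + 2*a*b*c - b**3 - 2*a**2 + 5/2*a*b.
  leading term a*b**3: no divisor's leading term divides it; move 1/16*a*b**3 to the remainder.
  leading term b**4: no divisor's leading term divides it; move 3/4*b**4 to the remainder.
  leading term a**3: no divisor's leading term divides it; move a**3 to the remainder.
  leading term a**2*b: no divisor's leading term divides it; move -5/2*a**2*b to the remainder.
  leading term a*b**2: no divisor's leading term divides it; move 25/16*a*b**2 to the remainder.
  leading term a*b*c: subtract (1/2)·f_1 from 2*a*b*c - b**3 - 2*a**2 + 5/2*a*b → -b**3 - 4*a**2 + 5*a*b + 4*a
  leading term b**3: no divisor's leading term divides it; move -b**3 to the remainder.
  leading term a**2: no divisor's leading term divides it; move -4*a**2 to the remainder.
  leading term a*b: no divisor's leading term divides it; move 5*a*b to the remainder.
  leading term a: no divisor's leading term divides it; move 4*a to the remainder.
  remainder 1/16*a*b**3 + 3/4*b**4 + a**3 - 5/2*a**2*b + 25/16*a*b**2 - b**3 - 4*a**2 + 5*a*b + 4*a ≠ 0; add g_4 = 1/16*a*b**3 + 3/4*b**4 + a**3 - 5/2*a**2*b + 25/16*a*b**2 - b**3 - 4*a**2 + 5*a*b + 4*a to the basis.

S(f_2,g_3): lcm = a**2*c**2. S = 1/16*a*b**2*c + 3/4*b**3*c + 1/16*a**2*b - 5/4*a**2*c + 3/4*a*b**2 + 25/16*a*b*c + 2*a*c**2 - b**2*c - a*b + 5/2*a*c.
  leading term a*b**2*c: subtract (1/64*b)·f_1 from 1/16*a*b**2*c + 3/4*b**3*c + 1/16*a**2*b - 5/4*a**2*c + 3/4*a*b**2 + 25/16*a*b*c + 2*a*c**2 - b**2*c - a*b + 5/2*a*c → 3/4*b**3*c - 5/4*a**2*c + 53/64*a*b**2 + 25/16*a*b*c + 2*a*c**2 - b**2*c - 7/8*a*b + 5/2*a*c
  leading term b**3*c: no divisor's leading term divides it; move 3/4*b**3*c to the remainder.
  leading term a**2*c: subtract (-5/4)·g_3 from -5/4*a**2*c + 53/64*a*b**2 + 25/16*a*b*c + 2*a*c**2 - b**2*c - 7/8*a*b + 5/2*a*c → 3/4*a*b**2 + 25/16*a*b*c + 2*a*c**2 - 15/16*b**3 - b**2*c + 25/16*a**2 - 181/64*a*b + 5/4*b**2 - 25/8*a
  leading term a*b**2: no divisor's leading term divides it; move 3/4*a*b**2 to the remainder.
  leading term a*b*c: subtract (25/64)·f_1 from 25/16*a*b*c + 2*a*c**2 - 15/16*b**3 - b**2*c + 25/16*a**2 - 181/64*a*b + 5/4*b**2 - 25/8*a → 2*a*c**2 - 15/16*b**3 - b**2*c - 7/8*a*b + 5/4*b**2
  leading term a*c**2: subtract (-1/2)·f_2 from 2*a*c**2 - 15/16*b**3 - b**2*c - 7/8*a*b + 5/4*b**2 → -15/16*b**3 - b**2*c - a*b - 1/4*b**2 + 2*b
  leading term b**3: no divisor's leading term divides it; move -15/16*b**3 to the remainder.
  leading term b**2*c: no divisor's leading term divides it; move -b**2*c to the remainder.
  leading term a*b: no divisor's leading term divides it; move -a*b to the remainder.
  leading term b**2: no divisor's leading term divides it; move -1/4*b**2 to the remainder.
  leading term b: no divisor's leading term divides it; move 2*b to the remainder.
  remainder 3/4*b**3*c + 3/4*a*b**2 - 15/16*b**3 - b**2*c - a*b - 1/4*b**2 + 2*b ≠ 0; add g_5 = 3/4*b**3*c + 3/4*a*b**2 - 15/16*b**3 - b**2*c - a*b - 1/4*b**2 + 2*b to the basis.

The other S-polynomials (S(f_1,g_4), S(f_2,g_4), S(g_3,g_4), S(f_1,g_5), S(f_2,g_5), S(g_3,g_5), S(g_4,g_5)) all reduce to 0 modulo the current basis, so we have a Gröbner basis.

G = {a*b**3 + 12*b**4 + 16*a**3 - 40*a**2*b + 25*a*b**2 - 16*b**3 - 64*a**2 + 80*a*b + 64*a, b**3*c + a*b**2 - 5/4*b**3 - 4/3*b**2*c - 4/3*a*b - 1/3*b**2 + 8/3*b, a**2*c - 1/16*a*b**2 - 3/4*b**3 + 5/4*a**2 - 25/16*a*b - 2*a*c + b**2 - 5/2*a, a*b*c + a**2 - 5/4*a*b - 2*a, a*c**2 + 1/16*a*b + 3/4*b**2 - b}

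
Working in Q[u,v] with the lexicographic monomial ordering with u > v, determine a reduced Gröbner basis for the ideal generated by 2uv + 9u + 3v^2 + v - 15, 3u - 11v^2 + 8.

G = {u - 11/3v^2 + 8/3, v^3 + 54/11v^2 - 13/22v - 117/22}

f_1 = 2uv + 9u + 3v^2 + v - 15, LT = uv.
f_2 = 3u - 11v^2 + 8, LT = u.

S(f_1,f_2): lcm = uv. S = 9/2u + 11/3v^3 + 3/2v^2 - 13/6v - 15/2.
  leading term u: subtract (3/2)·f_2 from 9/2u + 11/3v^3 + 3/2v^2 - 13/6v - 15/2 → 11/3v^3 + 18v^2 - 13/6v - 39/2
  leading term v^3: no divisor's leading term divides it; move 11/3v^3 to the remainder.
  leading term v^2: no divisor's leading term divides it; move 18v^2 to the remainder.
  leading term v: no divisor's leading term divides it; move -13/6v to the remainder.
  leading term 1: no divisor's leading term divides it; move -39/2 to the remainder.
  remainder 11/3v^3 + 18v^2 - 13/6v - 39/2 ≠ 0; add g_3 = 11/3v^3 + 18v^2 - 13/6v - 39/2 to the basis.

The other S-polynomials (S(f_1,g_3), S(f_2,g_3)) all reduce to 0 modulo the current basis, so we have a Gröbner basis.
Inter-reduce: drop elements whose leading term is divisible by another's, tail-reduce, and make monic.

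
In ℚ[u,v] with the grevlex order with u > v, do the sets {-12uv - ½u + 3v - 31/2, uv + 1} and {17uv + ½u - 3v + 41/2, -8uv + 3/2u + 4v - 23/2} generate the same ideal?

No, the ideals differ.

Two ideals are equal iff their reduced Gröbner bases coincide (the reduced basis is unique for a fixed ordering).
Buchberger on the first generating set:
f_1 = -12uv - ½u + 3v - 31/2, LT = uv.
f_2 = uv + 1, LT = uv.

S(f_1,f_2): lcm = uv. S = 1/24u - ¼v + 7/24.
  leading term u: no divisor's leading term divides it; move 1/24u to the remainder.
  leading term v: no divisor's leading term divides it; move -¼v to the remainder.
  leading term 1: no divisor's leading term divides it; move 7/24 to the remainder.
  remainder 1/24u - ¼v + 7/24 ≠ 0; add g_3 = 1/24u - ¼v + 7/24 to the basis.

S(f_1,g_3): lcm = uv. S = 6v² + 1/24u - 29/4v + 31/24.
  leading term v²: no divisor's leading term divides it; move 6v² to the remainder.
  leading term u: subtract (1)·g_3 from 1/24u - 29/4v + 31/24 → -7v + 1
  leading term v: no divisor's leading term divides it; move -7v to the remainder.
  leading term 1: no divisor's leading term divides it; move 1 to the remainder.
  remainder 6v² - 7v + 1 ≠ 0; add g_4 = 6v² - 7v + 1 to the basis.

S(f_2,g_3): lcm = uv. S = 6v² - 7v + 1.
  leading term v²: subtract (1)·g_4 from 6v² - 7v + 1 → 0
  remainder 0.

S(f_1,g_4): lcm = uv². S = 29/24uv - ¼v² - ⅙u + 31/24v.
  leading term uv: subtract (-29/288)·f_1 from 29/24uv - ¼v² - ⅙u + 31/24v → -¼v² - 125/576u + 51/32v - 899/576
  leading term v²: subtract (-1/24)·g_4 from -¼v² - 125/576u + 51/32v - 899/576 → -125/576u + 125/96v - 875/576
  leading term u: subtract (-125/24)·g_3 from -125/576u + 125/96v - 875/576 → 0
  remainder 0.

S(f_2,g_4): lcm = uv². S = 7/6uv - ⅙u + v.
  leading term uv: subtract (-7/72)·f_1 from 7/6uv - ⅙u + v → -31/144u + 31/24v - 217/144
  leading term u: subtract (-31/6)·g_3 from -31/144u + 31/24v - 217/144 → 0
  remainder 0.

S(g_3,g_4): leading monomials are coprime, so the S-polynomial reduces to 0 (Buchberger's first criterion).
Every S-polynomial of the final basis reduces to 0, so we have a Gröbner basis.
Inter-reduce: drop elements whose leading term is divisible by another's, tail-reduce, and make monic.
Reduced Gröbner basis: {v² - 7/6v + ⅙, u - 6v + 7}.

Buchberger on the second generating set:
h_1 = 17uv + ½u - 3v + 41/2, LT = uv.
h_2 = -8uv + 3/2u + 4v - 23/2, LT = uv.

S(h_1,h_2): lcm = uv. S = 59/272u + 11/34v - 63/272.
  leading term u: no divisor's leading term divides it; move 59/272u to the remainder.
  leading term v: no divisor's leading term divides it; move 11/34v to the remainder.
  leading term 1: no divisor's leading term divides it; move -63/272 to the remainder.
  remainder 59/272u + 11/34v - 63/272 ≠ 0; add k_3 = 59/272u + 11/34v - 63/272 to the basis.

S(h_1,k_3): lcm = uv. S = -88/59v² + 1/34u + 894/1003v + 41/34.
  leading term v²: no divisor's leading term divides it; move -88/59v² to the remainder.
  leading term u: subtract (8/59)·k_3 from 1/34u + 894/1003v + 41/34 → 50/59v + 73/59
  leading term v: no divisor's leading term divides it; move 50/59v to the remainder.
  leading term 1: no divisor's leading term divides it; move 73/59 to the remainder.
  remainder -88/59v² + 50/59v + 73/59 ≠ 0; add k_4 = -88/59v² + 50/59v + 73/59 to the basis.

S(h_2,k_3): lcm = uv. S = -88/59v² - 3/16u + 67/118v + 23/16.
  leading term v²: subtract (1)·k_4 from -88/59v² - 3/16u + 67/118v + 23/16 → -3/16u - 33/118v + 189/944
  leading term u: subtract (-51/59)·k_3 from -3/16u - 33/118v + 189/944 → 0
  remainder 0.

S(h_1,k_4): lcm = uv². S = 447/748uv - 3/17v² + 73/88u + 41/34v.
  leading term uv: subtract (447/12716)·h_1 from 447/748uv - 3/17v² + 73/88u + 41/34v → -3/17v² + 10325/12716u + 16675/12716v - 18327/25432
  leading term v²: subtract (177/1496)·k_4 from -3/17v² + 10325/12716u + 16675/12716v - 18327/25432 → 10325/12716u + 350/289v - 11025/12716
  leading term u: subtract (700/187)·k_3 from 10325/12716u + 350/289v - 11025/12716 → 0
  remainder 0.

S(h_2,k_4): lcm = uv². S = 67/176uv - ½v² + 73/88u + 23/16v.
  leading term uv: subtract (67/2992)·h_1 from 67/176uv - ½v² + 73/88u + 23/16v → -½v² + 4897/5984u + 2251/1496v - 2747/5984
  leading term v²: subtract (59/176)·k_4 from -½v² + 4897/5984u + 2251/1496v - 2747/5984 → 4897/5984u + 83/68v - 5229/5984
  leading term u: subtract (83/22)·k_3 from 4897/5984u + 83/68v - 5229/5984 → 0
  remainder 0.

S(k_3,k_4): leading monomials are coprime, so the S-polynomial reduces to 0 (Buchberger's first criterion).
Every S-polynomial of the final basis reduces to 0, so we have a Gröbner basis.
Inter-reduce: drop elements whose leading term is divisible by another's, tail-reduce, and make monic.
Reduced Gröbner basis: {v² - 25/44v - 73/88, u + 88/59v - 63/59}.

These differ, so the ideals are not equal.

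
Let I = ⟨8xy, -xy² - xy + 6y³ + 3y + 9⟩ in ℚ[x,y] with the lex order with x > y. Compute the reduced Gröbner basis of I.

G = {x, y³ + ½y + 3/2}

The reduced Gröbner basis is the canonical form of the ideal for this ordering.

f_1 = 8xy, LT = xy.
f_2 = -xy² - xy + 6y³ + 3y + 9, LT = xy².

S(f_1,f_2): lcm = xy². S = -xy + 6y³ + 3y + 9.
  leading term xy: subtract (-⅛)·f_1 from -xy + 6y³ + 3y + 9 → 6y³ + 3y + 9
  leading term y³: no divisor's leading term divides it; move 6y³ to the remainder.
  leading term y: no divisor's leading term divides it; move 3y to the remainder.
  leading term 1: no divisor's leading term divides it; move 9 to the remainder.
  remainder 6y³ + 3y + 9 ≠ 0; add g_3 = 6y³ + 3y + 9 to the basis.

S(f_1,g_3): lcm = xy³. S = -½xy - 3/2x.
  leading term xy: subtract (-1/16)·f_1 from -½xy - 3/2x → -3/2x
  leading term x: no divisor's leading term divides it; move -3/2x to the remainder.
  remainder -3/2x ≠ 0; add g_4 = -3/2x to the basis.

S(f_2,g_3): lcm = xy³. S = xy² - ½xy - 3/2x - 6y⁴ - 3y² - 9y.
  leading term xy²: subtract (⅛y)·f_1 from xy² - ½xy - 3/2x - 6y⁴ - 3y² - 9y → -½xy - 3/2x - 6y⁴ - 3y² - 9y
  leading term xy: subtract (-1/16)·f_1 from -½xy - 3/2x - 6y⁴ - 3y² - 9y → -3/2x - 6y⁴ - 3y² - 9y
  leading term x: subtract (1)·g_4 from -3/2x - 6y⁴ - 3y² - 9y → -6y⁴ - 3y² - 9y
  leading term y⁴: subtract (-y)·g_3 from -6y⁴ - 3y² - 9y → 0
  remainder 0.

S(f_1,g_4): lcm = xy. S = 0.
  remainder 0.

S(f_2,g_4): lcm = xy². S = xy - 6y³ - 3y - 9.
  leading term xy: subtract (⅛)·f_1 from xy - 6y³ - 3y - 9 → -6y³ - 3y - 9
  leading term y³: subtract (-1)·g_3 from -6y³ - 3y - 9 → 0
  remainder 0.

S(g_3,g_4): leading monomials are coprime, so the S-polynomial reduces to 0 (Buchberger's first criterion).
Every S-polynomial of the final basis reduces to 0, so we have a Gröbner basis.
Inter-reduce: drop elements whose leading term is divisible by another's, tail-reduce, and make monic.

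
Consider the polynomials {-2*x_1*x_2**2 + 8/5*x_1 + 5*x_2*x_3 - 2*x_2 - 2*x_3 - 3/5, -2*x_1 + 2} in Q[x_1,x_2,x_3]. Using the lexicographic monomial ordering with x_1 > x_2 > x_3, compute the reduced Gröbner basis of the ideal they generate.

f_1 = -2*x_1*x_2**2 + 8/5*x_1 + 5*x_2*x_3 - 2*x_2 - 2*x_3 - 3/5, LT = x_1*x_2**2.
f_2 = -2*x_1 + 2, LT = x_1.

S(f_1,f_2): lcm = x_1*x_2**2. S = -4/5*x_1 + x_2**2 - 5/2*x_2*x_3 + x_2 + x_3 + 3/10.
  leading term x_1: subtract (2/5)·f_2 from -4/5*x_1 + x_2**2 - 5/2*x_2*x_3 + x_2 + x_3 + 3/10 → x_2**2 - 5/2*x_2*x_3 + x_2 + x_3 - 1/2
  leading term x_2**2: no divisor's leading term divides it; move x_2**2 to the remainder.
  leading term x_2*x_3: no divisor's leading term divides it; move -5/2*x_2*x_3 to the remainder.
  leading term x_2: no divisor's leading term divides it; move x_2 to the remainder.
  leading term x_3: no divisor's leading term divides it; move x_3 to the remainder.
  leading term 1: no divisor's leading term divides it; move -1/2 to the remainder.
  remainder x_2**2 - 5/2*x_2*x_3 + x_2 + x_3 - 1/2 ≠ 0; add g_3 = x_2**2 - 5/2*x_2*x_3 + x_2 + x_3 - 1/2 to the basis.

The other S-polynomials (S(f_1,g_3), S(f_2,g_3)) all reduce to 0 modulo the current basis, so we have a Gröbner basis.
Inter-reduce: drop elements whose leading term is divisible by another's, tail-reduce, and make monic.

G = {x_1 - 1, x_2**2 - 5/2*x_2*x_3 + x_2 + x_3 - 1/2}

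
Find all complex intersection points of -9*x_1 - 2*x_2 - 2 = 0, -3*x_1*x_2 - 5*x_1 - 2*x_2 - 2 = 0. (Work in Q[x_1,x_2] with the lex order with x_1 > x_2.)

{(0, -1), (-14/27, 4/3)}

Compute a lex Gröbner basis by Buchberger's algorithm.
f_1 = -9*x_1 - 2*x_2 - 2, LT = x_1.
f_2 = -3*x_1*x_2 - 5*x_1 - 2*x_2 - 2, LT = x_1*x_2.

S(f_1,f_2): lcm = x_1*x_2. S = -5/3*x_1 + 2/9*x_2**2 - 4/9*x_2 - 2/3.
  leading term x_1: subtract (5/27)·f_1 from -5/3*x_1 + 2/9*x_2**2 - 4/9*x_2 - 2/3 → 2/9*x_2**2 - 2/27*x_2 - 8/27
  leading term x_2**2: no divisor's leading term divides it; move 2/9*x_2**2 to the remainder.
  leading term x_2: no divisor's leading term divides it; move -2/27*x_2 to the remainder.
  leading term 1: no divisor's leading term divides it; move -8/27 to the remainder.
  remainder 2/9*x_2**2 - 2/27*x_2 - 8/27 ≠ 0; add h_3 = 2/9*x_2**2 - 2/27*x_2 - 8/27 to the basis.

The other S-polynomials (S(f_1,h_3), S(f_2,h_3)) all reduce to 0 modulo the current basis, so we have a Gröbner basis.
Inter-reduce: drop elements whose leading term is divisible by another's, tail-reduce, and make monic.
Reduced Gröbner basis: {x_1 + 2/9*x_2 + 2/9, x_2**2 - 1/3*x_2 - 4/3}.

A lex Gröbner basis eliminates variables successively. Here x_2**2 - 1/3*x_2 - 4/3 depends only on x_2, with roots {-1, 4/3}; lifting each root through the earlier basis elements recovers the full solutions.
  x_2 = -1: the earlier basis element becomes x_1 = 0, giving x_1 = 0 — point (0, -1).
  x_2 = 4/3: the earlier basis element becomes x_1 + 14/27 = 0, giving x_1 = -14/27 — point (-14/27, 4/3).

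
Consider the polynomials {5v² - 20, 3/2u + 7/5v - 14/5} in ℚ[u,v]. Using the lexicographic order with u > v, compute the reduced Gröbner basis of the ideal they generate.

f_1 = 5v² - 20, LT = v².
f_2 = 3/2u + 7/5v - 14/5, LT = u.

S(f_1,f_2): leading monomials are coprime, so the S-polynomial reduces to 0 (Buchberger's first criterion).
Every S-polynomial of the final basis reduces to 0, so we have a Gröbner basis.

G = {u + 14/15v - 28/15, v² - 4}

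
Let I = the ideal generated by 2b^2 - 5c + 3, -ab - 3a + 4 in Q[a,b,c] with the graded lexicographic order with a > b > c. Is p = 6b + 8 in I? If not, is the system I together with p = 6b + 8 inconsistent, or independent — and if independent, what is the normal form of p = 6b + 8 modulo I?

6b + 8 is independent of I; its normal form modulo I is 6b + 8.

First compute the reduced Gröbner basis of I by Buchberger's algorithm.
f_1 = 2b^2 - 5c + 3, LT = b^2.
f_2 = -ab - 3a + 4, LT = ab.

S(f_1,f_2): lcm = ab^2. S = -3ab - 5/2ac + 3/2a + 4b.
  reduce S modulo (f_1, f_2):
  remainder -5/2ac + 21/2a + 4b - 12 ≠ 0; add h_3 = -5/2ac + 21/2a + 4b - 12 to the basis.

The other S-polynomials (S(f_1,h_3), S(f_2,h_3)) all reduce to 0 modulo the current basis, so we have a Gröbner basis.
Inter-reduce: drop elements whose leading term is divisible by another's, tail-reduce, and make monic.
Reduced Gröbner basis: {ab + 3a - 4, ac - 21/5a - 8/5b + 24/5, b^2 - 5/2c + 3/2}.
Label its elements g_1 = ab + 3a - 4, g_2 = ac - 21/5a - 8/5b + 24/5, g_3 = b^2 - 5/2c + 3/2.

Reduce p = 6b + 8 modulo G:
  leading term b: no divisor's leading term divides it; move 6b to the remainder.
  leading term 1: no divisor's leading term divides it; move 8 to the remainder.
  normal form = 6b + 8.
The normal form is nonzero, so p ∉ I. Since p minus its normal form lies in I, I + (p) = I + (r) where r = 6b + 8; decide whether this ideal is the whole ring.
Run Buchberger on G together with r (pairs among the g_i already reduce to 0 since G is a Gröbner basis):
g_1 = ab + 3a - 4, LT = ab.
g_2 = ac - 21/5a - 8/5b + 24/5, LT = ac.
g_3 = b^2 - 5/2c + 3/2, LT = b^2.
r = 6b + 8, LT = b.

S(g_1,r): lcm = ab. S = 5/3a - 4.
  reduce S modulo (g_1, g_2, g_3, r):
  remainder 5/3a - 4 ≠ 0; add m_5 = 5/3a - 4 to the basis.

S(g_3,r): lcm = b^2. S = -4/3b - 5/2c + 3/2.
  reduce S modulo (g_1, g_2, g_3, r, m_5):
  remainder -5/2c + 59/18 ≠ 0; add m_6 = -5/2c + 59/18 to the basis.

The other S-polynomials (S(g_1,g_2), S(g_1,g_3), S(g_2,g_3), S(g_2,r), S(g_1,m_5), S(g_2,m_5), S(g_3,m_5), S(r,m_5), S(g_1,m_6), S(g_2,m_6), S(g_3,m_6), S(r,m_6), S(m_5,m_6)) all reduce to 0 modulo the current basis, so we have a Gröbner basis.
Inter-reduce: drop elements whose leading term is divisible by another's, tail-reduce, and make monic.
Reduced Gröbner basis: {a - 12/5, b + 4/3, c - 59/45}.
The reduced Gröbner basis of I + (p) is {a - 12/5, b + 4/3, c - 59/45} ≠ {1}, a proper ideal, so the enlarged system stays consistent: p is independent of I, with normal form 6b + 8.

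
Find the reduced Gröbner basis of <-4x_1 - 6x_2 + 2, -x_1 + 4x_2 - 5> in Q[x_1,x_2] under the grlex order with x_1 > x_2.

G = {x_1 + 1, x_2 - 1}

The reduced Gröbner basis is the canonical form of the ideal for this ordering.

f_1 = -4x_1 - 6x_2 + 2, LT = x_1.
f_2 = -x_1 + 4x_2 - 5, LT = x_1.

S(f_1,f_2): lcm = x_1. S = 11/2x_2 - 11/2.
  leading term x_2: no divisor's leading term divides it; move 11/2x_2 to the remainder.
  leading term 1: no divisor's leading term divides it; move -11/2 to the remainder.
  remainder 11/2x_2 - 11/2 ≠ 0; add g_3 = 11/2x_2 - 11/2 to the basis.

The other S-polynomials (S(f_1,g_3), S(f_2,g_3)) all reduce to 0 modulo the current basis, so we have a Gröbner basis.
Inter-reduce: drop elements whose leading term is divisible by another's, tail-reduce, and make monic.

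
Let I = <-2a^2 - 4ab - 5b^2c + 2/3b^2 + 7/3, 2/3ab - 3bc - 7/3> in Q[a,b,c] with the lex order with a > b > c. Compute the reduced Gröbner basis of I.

G = {a + 5/7b^3c - 2/21b^3 + 18/7b^2c + 81/14bc^2 + 5/3b + 9/2c, b^4c - 2/15b^4 + 18/5b^3c + 81/10b^2c^2 + 7/3b^2 + 63/5bc + 49/10}

f_1 = -2a^2 - 4ab - 5b^2c + 2/3b^2 + 7/3, LT = a^2.
f_2 = 2/3ab - 3bc - 7/3, LT = ab.

S(f_1,f_2): lcm = a^2b. S = 2ab^2 + 9/2abc + 7/2a + 5/2b^3c - 1/3b^3 - 7/6b.
  reduce S modulo (f_1, f_2):
  remainder 7/2a + 5/2b^3c - 1/3b^3 + 9b^2c + 81/4bc^2 + 35/6b + 63/4c ≠ 0; add g_3 = 7/2a + 5/2b^3c - 1/3b^3 + 9b^2c + 81/4bc^2 + 35/6b + 63/4c to the basis.

S(f_2,g_3): lcm = ab. S = -5/7b^4c + 2/21b^4 - 18/7b^3c - 81/14b^2c^2 - 5/3b^2 - 9bc - 7/2.
  reduce S modulo (f_1, f_2, g_3):
  remainder -5/7b^4c + 2/21b^4 - 18/7b^3c - 81/14b^2c^2 - 5/3b^2 - 9bc - 7/2 ≠ 0; add g_4 = -5/7b^4c + 2/21b^4 - 18/7b^3c - 81/14b^2c^2 - 5/3b^2 - 9bc - 7/2 to the basis.

The other S-polynomials (S(f_1,g_3), S(f_1,g_4), S(f_2,g_4), S(g_3,g_4)) all reduce to 0 modulo the current basis, so we have a Gröbner basis.
Inter-reduce: drop elements whose leading term is divisible by another's, tail-reduce, and make monic.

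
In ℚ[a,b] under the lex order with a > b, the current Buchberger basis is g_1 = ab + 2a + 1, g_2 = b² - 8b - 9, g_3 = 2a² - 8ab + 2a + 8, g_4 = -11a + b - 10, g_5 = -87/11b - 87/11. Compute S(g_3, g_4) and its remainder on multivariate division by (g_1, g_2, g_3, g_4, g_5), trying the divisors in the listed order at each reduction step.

S(g_3, g_4) = -43/11ab + 1/11a + 4; remainder on division = 0.

lcm(LM(g_3), LM(g_4)) = a².
S = (lcm/LT(g_3))·g_3 − (lcm/LT(g_4))·g_4 = -43/11ab + 1/11a + 4.
Reduce S modulo (g_1, g_2, g_3, g_4, g_5) in that order:
  leading term ab: subtract (-43/11)·g_1 from -43/11ab + 1/11a + 4 → 87/11a + 87/11
  leading term a: subtract (-87/121)·g_4 from 87/11a + 87/11 → 87/121b + 87/121
  leading term b: subtract (-1/11)·g_5 from 87/121b + 87/121 → 0
The remainder is 0, so this S-polynomial contributes no new basis element.
An S-polynomial is built so that the two leading terms cancel; whether anything survives reduction is exactly the Gröbner-basis criterion.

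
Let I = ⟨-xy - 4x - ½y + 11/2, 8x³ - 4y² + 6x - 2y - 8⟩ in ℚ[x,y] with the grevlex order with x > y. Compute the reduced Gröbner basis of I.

f_1 = -xy - 4x - ½y + 11/2, LT = xy.
f_2 = 8x³ - 4y² + 6x - 2y - 8, LT = x³.

S(f_1,f_2): lcm = x³y. S = 4x³ + ½x²y + ½y³ - 11/2x² - ¾xy + ¼y² + y.
  leading term x³: subtract (½)·f_2 from 4x³ + ½x²y + ½y³ - 11/2x² - ¾xy + ¼y² + y → ½x²y + ½y³ - 11/2x² - ¾xy + 9/4y² - 3x + 2y + 4
  leading term x²y: subtract (-½x)·f_1 from ½x²y + ½y³ - 11/2x² - ¾xy + 9/4y² - 3x + 2y + 4 → ½y³ - 15/2x² - xy + 9/4y² - ¼x + 2y + 4
  leading term y³: no divisor's leading term divides it; move ½y³ to the remainder.
  leading term x²: no divisor's leading term divides it; move -15/2x² to the remainder.
  leading term xy: subtract (1)·f_1 from -xy + 9/4y² - ¼x + 2y + 4 → 9/4y² + 15/4x + 5/2y - 3/2
  leading term y²: no divisor's leading term divides it; move 9/4y² to the remainder.
  leading term x: no divisor's leading term divides it; move 15/4x to the remainder.
  leading term y: no divisor's leading term divides it; move 5/2y to the remainder.
  leading term 1: no divisor's leading term divides it; move -3/2 to the remainder.
  remainder ½y³ - 15/2x² + 9/4y² + 15/4x + 5/2y - 3/2 ≠ 0; add g_3 = ½y³ - 15/2x² + 9/4y² + 15/4x + 5/2y - 3/2 to the basis.

S(f_1,g_3): lcm = xy³. S = 15x³ - ½xy² + ½y³ - 15/2x² - 5xy - 11/2y² + 3x.
  leading term x³: subtract (15/8)·f_2 from 15x³ - ½xy² + ½y³ - 15/2x² - 5xy - 11/2y² + 3x → -½xy² + ½y³ - 15/2x² - 5xy + 2y² - 33/4x + 15/4y + 15
  leading term xy²: subtract (½y)·f_1 from -½xy² + ½y³ - 15/2x² - 5xy + 2y² - 33/4x + 15/4y + 15 → ½y³ - 15/2x² - 3xy + 9/4y² - 33/4x + y + 15
  leading term y³: subtract (1)·g_3 from ½y³ - 15/2x² - 3xy + 9/4y² - 33/4x + y + 15 → -3xy - 12x - 3/2y + 33/2
  leading term xy: subtract (3)·f_1 from -3xy - 12x - 3/2y + 33/2 → 0
  remainder 0.

S(f_2,g_3): leading monomials are coprime, so the S-polynomial reduces to 0 (Buchberger's first criterion).
Every S-polynomial of the final basis reduces to 0, so we have a Gröbner basis.

G = {x³ - ½y² + ¾x - ¼y - 1, y³ - 15x² + 9/2y² + 15/2x + 5y - 3, xy + 4x + ½y - 11/2}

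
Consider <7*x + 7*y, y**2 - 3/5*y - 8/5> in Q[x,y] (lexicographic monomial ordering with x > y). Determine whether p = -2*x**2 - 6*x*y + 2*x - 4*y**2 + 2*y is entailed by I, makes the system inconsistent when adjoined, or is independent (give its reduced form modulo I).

-2*x**2 - 6*x*y + 2*x - 4*y**2 + 2*y lies in I (it reduces to 0).

First compute the reduced Gröbner basis of I by Buchberger's algorithm.
f_1 = 7*x + 7*y, LT = x.
f_2 = y**2 - 3/5*y - 8/5, LT = y**2.

The S-polynomials (S(f_1,f_2)) all reduce to 0 modulo the current basis, so we have a Gröbner basis.
Inter-reduce: drop elements whose leading term is divisible by another's, tail-reduce, and make monic.
Reduced Gröbner basis: {x + y, y**2 - 3/5*y - 8/5}.
Label its elements g_1 = x + y, g_2 = y**2 - 3/5*y - 8/5.

Reduce p = -2*x**2 - 6*x*y + 2*x - 4*y**2 + 2*y modulo G:
  leading term x**2: subtract (-2*x)·g_1 from -2*x**2 - 6*x*y + 2*x - 4*y**2 + 2*y → -4*x*y + 2*x - 4*y**2 + 2*y
  leading term x*y: subtract (-4*y)·g_1 from -4*x*y + 2*x - 4*y**2 + 2*y → 2*x + 2*y
  leading term x: subtract (2)·g_1 from 2*x + 2*y → 0
  normal form = 0.
Since the normal form is 0, p ∈ I.

Ideal membership is decidable via reduction modulo a Gröbner basis.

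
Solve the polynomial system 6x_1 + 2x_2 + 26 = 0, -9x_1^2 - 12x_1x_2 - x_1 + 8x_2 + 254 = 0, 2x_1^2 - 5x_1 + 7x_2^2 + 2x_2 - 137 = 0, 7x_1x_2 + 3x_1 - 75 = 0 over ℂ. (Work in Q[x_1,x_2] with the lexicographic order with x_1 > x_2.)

Compute a lex Gröbner basis by Buchberger's algorithm.
f_1 = 6x_1 + 2x_2 + 26, LT = x_1.
f_2 = -9x_1^2 - 12x_1x_2 - x_1 + 8x_2 + 254, LT = x_1^2.
f_3 = 2x_1^2 - 5x_1 + 7x_2^2 + 2x_2 - 137, LT = x_1^2.
f_4 = 7x_1x_2 + 3x_1 - 75, LT = x_1x_2.

S(f_1,f_2): lcm = x_1^2. S = -x_1x_2 + 38/9x_1 + 8/9x_2 + 254/9.
  leading term x_1x_2: subtract (-1/6x_2)·f_1 from -x_1x_2 + 38/9x_1 + 8/9x_2 + 254/9 → 38/9x_1 + 1/3x_2^2 + 47/9x_2 + 254/9
  leading term x_1: subtract (19/27)·f_1 from 38/9x_1 + 1/3x_2^2 + 47/9x_2 + 254/9 → 1/3x_2^2 + 103/27x_2 + 268/27
  leading term x_2^2: no divisor's leading term divides it; move 1/3x_2^2 to the remainder.
  leading term x_2: no divisor's leading term divides it; move 103/27x_2 to the remainder.
  leading term 1: no divisor's leading term divides it; move 268/27 to the remainder.
  remainder 1/3x_2^2 + 103/27x_2 + 268/27 ≠ 0; add h_5 = 1/3x_2^2 + 103/27x_2 + 268/27 to the basis.

S(f_1,f_3): lcm = x_1^2. S = 1/3x_1x_2 + 41/6x_1 - 7/2x_2^2 - x_2 + 137/2.
  leading term x_1x_2: subtract (1/18x_2)·f_1 from 1/3x_1x_2 + 41/6x_1 - 7/2x_2^2 - x_2 + 137/2 → 41/6x_1 - 65/18x_2^2 - 22/9x_2 + 137/2
  leading term x_1: subtract (41/36)·f_1 from 41/6x_1 - 65/18x_2^2 - 22/9x_2 + 137/2 → -65/18x_2^2 - 85/18x_2 + 350/9
  leading term x_2^2: subtract (-65/6)·h_5 from -65/18x_2^2 - 85/18x_2 + 350/9 → 2965/81x_2 + 11860/81
  leading term x_2: no divisor's leading term divides it; move 2965/81x_2 to the remainder.
  leading term 1: no divisor's leading term divides it; move 11860/81 to the remainder.
  remainder 2965/81x_2 + 11860/81 ≠ 0; add h_6 = 2965/81x_2 + 11860/81 to the basis.

The other S-polynomials (S(f_1,f_4), S(f_2,f_3), S(f_2,f_4), S(f_3,f_4), S(f_1,h_5), S(f_2,h_5), S(f_3,h_5), S(f_4,h_5), S(f_1,h_6), S(f_2,h_6), S(f_3,h_6), S(f_4,h_6), S(h_5,h_6)) all reduce to 0 modulo the current basis, so we have a Gröbner basis.
Inter-reduce: drop elements whose leading term is divisible by another's, tail-reduce, and make monic.
Reduced Gröbner basis: {x_1 + 3, x_2 + 4}.

Elimination: the polynomial x_2 + 4 lies in the elimination ideal for x_2, so x_2 ∈ {-4}. For each such x_2, the remaining basis elements (now univariate) give the rest of the solution.
  x_2 = -4: the earlier basis element becomes x_1 + 3 = 0, giving x_1 = -3 — point (-3, -4).
Check: every point annihilates each of the original generators.

{(-3, -4)}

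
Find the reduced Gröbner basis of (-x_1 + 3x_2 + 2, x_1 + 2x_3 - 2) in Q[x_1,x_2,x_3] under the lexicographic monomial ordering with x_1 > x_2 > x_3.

f_1 = -x_1 + 3x_2 + 2, LT = x_1.
f_2 = x_1 + 2x_3 - 2, LT = x_1.

S(f_1,f_2): lcm = x_1. S = -3x_2 - 2x_3.
  reduce S modulo (f_1, f_2):
  remainder -3x_2 - 2x_3 ≠ 0; add g_3 = -3x_2 - 2x_3 to the basis.

The other S-polynomials (S(f_1,g_3), S(f_2,g_3)) all reduce to 0 modulo the current basis, so we have a Gröbner basis.
Inter-reduce: drop elements whose leading term is divisible by another's, tail-reduce, and make monic.

G = {x_1 + 2x_3 - 2, x_2 + \tfrac{2}{3}x_3}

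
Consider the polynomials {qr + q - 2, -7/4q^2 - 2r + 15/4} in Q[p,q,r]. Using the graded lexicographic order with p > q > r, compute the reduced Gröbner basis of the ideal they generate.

G = {q^2 + 8/7r - 15/7, qr + q - 2, r^2 + 7/4q - 7/8r - 15/8}

f_1 = qr + q - 2, LT = qr.
f_2 = -7/4q^2 - 2r + 15/4, LT = q^2.

S(f_1,f_2): lcm = q^2r. S = q^2 - 8/7r^2 - 2q + 15/7r.
  reduce S modulo (f_1, f_2):
  remainder -8/7r^2 - 2q + r + 15/7 ≠ 0; add g_3 = -8/7r^2 - 2q + r + 15/7 to the basis.

The other S-polynomials (S(f_1,g_3), S(f_2,g_3)) all reduce to 0 modulo the current basis, so we have a Gröbner basis.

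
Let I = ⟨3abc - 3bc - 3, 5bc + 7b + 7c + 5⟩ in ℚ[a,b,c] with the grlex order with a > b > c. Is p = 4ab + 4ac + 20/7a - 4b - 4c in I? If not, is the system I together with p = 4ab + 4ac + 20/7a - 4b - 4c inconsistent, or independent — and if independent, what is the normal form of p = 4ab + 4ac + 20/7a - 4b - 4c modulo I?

First compute the reduced Gröbner basis of I by Buchberger's algorithm.
f_1 = 3abc - 3bc - 3, LT = abc.
f_2 = 5bc + 7b + 7c + 5, LT = bc.

S(f_1,f_2): lcm = abc. S = -7/5ab - 7/5ac - bc - a - 1.
  leading term ab: no divisor's leading term divides it; move -7/5ab to the remainder.
  leading term ac: no divisor's leading term divides it; move -7/5ac to the remainder.
  leading term bc: subtract (-⅕)·f_2 from -bc - a - 1 → -a + 7/5b + 7/5c
  leading term a: no divisor's leading term divides it; move -a to the remainder.
  leading term b: no divisor's leading term divides it; move 7/5b to the remainder.
  leading term c: no divisor's leading term divides it; move 7/5c to the remainder.
  remainder -7/5ab - 7/5ac - a + 7/5b + 7/5c ≠ 0; add h_3 = -7/5ab - 7/5ac - a + 7/5b + 7/5c to the basis.

S(f_1,h_3): lcm = abc. S = -ac² - 5/7ac + c² - 1.
  leading term ac²: no divisor's leading term divides it; move -ac² to the remainder.
  leading term ac: no divisor's leading term divides it; move -5/7ac to the remainder.
  leading term c²: no divisor's leading term divides it; move c² to the remainder.
  leading term 1: no divisor's leading term divides it; move -1 to the remainder.
  remainder -ac² - 5/7ac + c² - 1 ≠ 0; add h_4 = -ac² - 5/7ac + c² - 1 to the basis.

The other S-polynomials (S(f_2,h_3), S(f_1,h_4), S(f_2,h_4), S(h_3,h_4)) all reduce to 0 modulo the current basis, so we have a Gröbner basis.
Inter-reduce: drop elements whose leading term is divisible by another's, tail-reduce, and make monic.
Reduced Gröbner basis: {ac² + 5/7ac - c² + 1, ab + ac + 5/7a - b - c, bc + 7/5b + 7/5c + 1}.
Label its elements g_1 = ac² + 5/7ac - c² + 1, g_2 = ab + ac + 5/7a - b - c, g_3 = bc + 7/5b + 7/5c + 1.

Reduce p = 4ab + 4ac + 20/7a - 4b - 4c modulo G:
  leading term ab: subtract (4)·g_2 from 4ab + 4ac + 20/7a - 4b - 4c → 0
  normal form = 0.
Since the normal form is 0, p ∈ I.

4ab + 4ac + 20/7a - 4b - 4c lies in I (it reduces to 0).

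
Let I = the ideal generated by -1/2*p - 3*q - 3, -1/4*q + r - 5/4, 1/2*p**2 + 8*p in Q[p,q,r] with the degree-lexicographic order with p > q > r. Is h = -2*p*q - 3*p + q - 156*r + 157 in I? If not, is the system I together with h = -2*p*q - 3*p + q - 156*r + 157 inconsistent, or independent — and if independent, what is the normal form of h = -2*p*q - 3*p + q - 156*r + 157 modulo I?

First compute the reduced Gröbner basis of I by Buchberger's algorithm.
f_1 = -1/2*p - 3*q - 3, LT = p.
f_2 = -1/4*q + r - 5/4, LT = q.
f_3 = 1/2*p**2 + 8*p, LT = p**2.

S(f_1,f_2): leading monomials are coprime, so the S-polynomial reduces to 0 (Buchberger's first criterion).
S(f_1,f_3): lcm = p**2. S = 6*p*q - 10*p.
  leading term p*q: subtract (-12*q)·f_1 from 6*p*q - 10*p → -36*q**2 - 10*p - 36*q
  leading term q**2: subtract (144*q)·f_2 from -36*q**2 - 10*p - 36*q → -144*q*r - 10*p + 144*q
  leading term q*r: subtract (576*r)·f_2 from -144*q*r - 10*p + 144*q → -576*r**2 - 10*p + 144*q + 720*r
  leading term r**2: no divisor's leading term divides it; move -576*r**2 to the remainder.
  leading term p: subtract (20)·f_1 from -10*p + 144*q + 720*r → 204*q + 720*r + 60
  leading term q: subtract (-816)·f_2 from 204*q + 720*r + 60 → 1536*r - 960
  leading term r: no divisor's leading term divides it; move 1536*r to the remainder.
  leading term 1: no divisor's leading term divides it; move -960 to the remainder.
  remainder -576*r**2 + 1536*r - 960 ≠ 0; add k_4 = -576*r**2 + 1536*r - 960 to the basis.

S(f_2,f_3): leading monomials are coprime, so the S-polynomial reduces to 0 (Buchberger's first criterion).
S(f_1,k_4): leading monomials are coprime, so the S-polynomial reduces to 0 (Buchberger's first criterion).
S(f_2,k_4): leading monomials are coprime, so the S-polynomial reduces to 0 (Buchberger's first criterion).
S(f_3,k_4): leading monomials are coprime, so the S-polynomial reduces to 0 (Buchberger's first criterion).
Every S-polynomial of the final basis reduces to 0, so we have a Gröbner basis.
Inter-reduce: drop elements whose leading term is divisible by another's, tail-reduce, and make monic.
Reduced Gröbner basis: {r**2 - 8/3*r + 5/3, p + 24*r - 24, q - 4*r + 5}.
Label its elements g_1 = r**2 - 8/3*r + 5/3, g_2 = p + 24*r - 24, g_3 = q - 4*r + 5.

Reduce h = -2*p*q - 3*p + q - 156*r + 157 modulo G:
  leading term p*q: subtract (-2*q)·g_2 from -2*p*q - 3*p + q - 156*r + 157 → 48*q*r - 3*p - 47*q - 156*r + 157
  leading term q*r: subtract (48*r)·g_3 from 48*q*r - 3*p - 47*q - 156*r + 157 → 192*r**2 - 3*p - 47*q - 396*r + 157
  leading term r**2: subtract (192)·g_1 from 192*r**2 - 3*p - 47*q - 396*r + 157 → -3*p - 47*q + 116*r - 163
  leading term p: subtract (-3)·g_2 from -3*p - 47*q + 116*r - 163 → -47*q + 188*r - 235
  leading term q: subtract (-47)·g_3 from -47*q + 188*r - 235 → 0
  normal form = 0.
Since the normal form is 0, h ∈ I.

The remainder on division by a Gröbner basis is unique — it is the normal form.

-2*p*q - 3*p + q - 156*r + 157 lies in I (it reduces to 0).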